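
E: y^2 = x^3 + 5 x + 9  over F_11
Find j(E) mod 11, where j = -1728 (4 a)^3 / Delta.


Delta = -16(4 a^3 + 27 b^2) mod 11 = 7
-1728 * (4 a)^3 = -1728 * (4*5)^3 mod 11 = 8
j = 8 * 7^(-1) mod 11 = 9

j = 9 (mod 11)


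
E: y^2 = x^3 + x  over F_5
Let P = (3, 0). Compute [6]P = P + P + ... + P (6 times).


k = 6 = 110_2 (binary, LSB first: 011)
Double-and-add from P = (3, 0):
  bit 0 = 0: acc unchanged = O
  bit 1 = 1: acc = O + O = O
  bit 2 = 1: acc = O + O = O

6P = O


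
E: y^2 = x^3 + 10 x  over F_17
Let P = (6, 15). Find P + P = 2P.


Doubling: s = (3 x1^2 + a) / (2 y1)
s = (3*6^2 + 10) / (2*15) mod 17 = 13
x3 = s^2 - 2 x1 mod 17 = 13^2 - 2*6 = 4
y3 = s (x1 - x3) - y1 mod 17 = 13 * (6 - 4) - 15 = 11

2P = (4, 11)


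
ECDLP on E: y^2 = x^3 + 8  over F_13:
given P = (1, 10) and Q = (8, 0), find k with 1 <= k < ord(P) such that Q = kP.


Enumerate multiples of P until we hit Q = (8, 0):
  1P = (1, 10)
  2P = (8, 0)
Match found at i = 2.

k = 2


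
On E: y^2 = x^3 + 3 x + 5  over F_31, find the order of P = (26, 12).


Compute successive multiples of P until we hit O:
  1P = (26, 12)
  2P = (7, 11)
  3P = (12, 23)
  4P = (2, 9)
  5P = (19, 16)
  6P = (11, 6)
  7P = (14, 30)
  8P = (1, 28)
  ... (continuing to 38P)
  38P = O

ord(P) = 38


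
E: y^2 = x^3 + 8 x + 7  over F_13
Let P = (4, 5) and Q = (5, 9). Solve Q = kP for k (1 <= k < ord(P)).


Enumerate multiples of P until we hit Q = (5, 9):
  1P = (4, 5)
  2P = (1, 4)
  3P = (11, 10)
  4P = (7, 4)
  5P = (5, 4)
  6P = (5, 9)
Match found at i = 6.

k = 6


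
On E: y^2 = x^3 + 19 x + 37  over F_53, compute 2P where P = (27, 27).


Doubling: s = (3 x1^2 + a) / (2 y1)
s = (3*27^2 + 19) / (2*27) mod 53 = 33
x3 = s^2 - 2 x1 mod 53 = 33^2 - 2*27 = 28
y3 = s (x1 - x3) - y1 mod 53 = 33 * (27 - 28) - 27 = 46

2P = (28, 46)


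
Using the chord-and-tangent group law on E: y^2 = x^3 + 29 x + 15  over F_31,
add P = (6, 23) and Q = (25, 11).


P != Q, so use the chord formula.
s = (y2 - y1) / (x2 - x1) = (19) / (19) mod 31 = 1
x3 = s^2 - x1 - x2 mod 31 = 1^2 - 6 - 25 = 1
y3 = s (x1 - x3) - y1 mod 31 = 1 * (6 - 1) - 23 = 13

P + Q = (1, 13)


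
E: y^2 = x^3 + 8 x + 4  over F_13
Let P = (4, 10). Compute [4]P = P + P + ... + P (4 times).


k = 4 = 100_2 (binary, LSB first: 001)
Double-and-add from P = (4, 10):
  bit 0 = 0: acc unchanged = O
  bit 1 = 0: acc unchanged = O
  bit 2 = 1: acc = O + (4, 10) = (4, 10)

4P = (4, 10)


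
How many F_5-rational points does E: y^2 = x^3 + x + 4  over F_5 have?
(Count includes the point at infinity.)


For each x in F_5, count y with y^2 = x^3 + 1 x + 4 mod 5:
  x = 0: RHS = 4, y in [2, 3]  -> 2 point(s)
  x = 1: RHS = 1, y in [1, 4]  -> 2 point(s)
  x = 2: RHS = 4, y in [2, 3]  -> 2 point(s)
  x = 3: RHS = 4, y in [2, 3]  -> 2 point(s)
Affine points: 8. Add the point at infinity: total = 9.

#E(F_5) = 9


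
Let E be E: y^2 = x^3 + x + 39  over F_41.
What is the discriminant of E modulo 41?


4 a^3 + 27 b^2 = 4*1^3 + 27*39^2 = 4 + 41067 = 41071
Delta = -16 * (41071) = -657136
Delta mod 41 = 12

Delta = 12 (mod 41)


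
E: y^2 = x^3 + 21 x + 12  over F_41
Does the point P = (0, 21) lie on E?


Check whether y^2 = x^3 + 21 x + 12 (mod 41) for (x, y) = (0, 21).
LHS: y^2 = 21^2 mod 41 = 31
RHS: x^3 + 21 x + 12 = 0^3 + 21*0 + 12 mod 41 = 12
LHS != RHS

No, not on the curve


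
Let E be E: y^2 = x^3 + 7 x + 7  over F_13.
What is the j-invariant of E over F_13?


Delta = -16(4 a^3 + 27 b^2) mod 13 = 1
-1728 * (4 a)^3 = -1728 * (4*7)^3 mod 13 = 8
j = 8 * 1^(-1) mod 13 = 8

j = 8 (mod 13)


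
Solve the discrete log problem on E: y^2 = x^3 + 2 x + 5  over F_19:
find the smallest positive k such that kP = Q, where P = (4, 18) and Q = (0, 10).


Enumerate multiples of P until we hit Q = (0, 10):
  1P = (4, 18)
  2P = (9, 12)
  3P = (12, 3)
  4P = (8, 18)
  5P = (7, 1)
  6P = (0, 10)
Match found at i = 6.

k = 6


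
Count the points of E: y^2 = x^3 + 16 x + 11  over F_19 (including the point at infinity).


For each x in F_19, count y with y^2 = x^3 + 16 x + 11 mod 19:
  x = 0: RHS = 11, y in [7, 12]  -> 2 point(s)
  x = 1: RHS = 9, y in [3, 16]  -> 2 point(s)
  x = 4: RHS = 6, y in [5, 14]  -> 2 point(s)
  x = 5: RHS = 7, y in [8, 11]  -> 2 point(s)
  x = 6: RHS = 0, y in [0]  -> 1 point(s)
  x = 8: RHS = 5, y in [9, 10]  -> 2 point(s)
  x = 11: RHS = 17, y in [6, 13]  -> 2 point(s)
  x = 15: RHS = 16, y in [4, 15]  -> 2 point(s)
  x = 17: RHS = 9, y in [3, 16]  -> 2 point(s)
Affine points: 17. Add the point at infinity: total = 18.

#E(F_19) = 18


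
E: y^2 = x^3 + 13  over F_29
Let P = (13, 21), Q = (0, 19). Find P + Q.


P != Q, so use the chord formula.
s = (y2 - y1) / (x2 - x1) = (27) / (16) mod 29 = 18
x3 = s^2 - x1 - x2 mod 29 = 18^2 - 13 - 0 = 21
y3 = s (x1 - x3) - y1 mod 29 = 18 * (13 - 21) - 21 = 9

P + Q = (21, 9)


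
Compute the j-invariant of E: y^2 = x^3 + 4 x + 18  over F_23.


Delta = -16(4 a^3 + 27 b^2) mod 23 = 8
-1728 * (4 a)^3 = -1728 * (4*4)^3 mod 23 = 17
j = 17 * 8^(-1) mod 23 = 5

j = 5 (mod 23)


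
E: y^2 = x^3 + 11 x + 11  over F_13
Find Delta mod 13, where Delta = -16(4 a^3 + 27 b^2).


4 a^3 + 27 b^2 = 4*11^3 + 27*11^2 = 5324 + 3267 = 8591
Delta = -16 * (8591) = -137456
Delta mod 13 = 6

Delta = 6 (mod 13)


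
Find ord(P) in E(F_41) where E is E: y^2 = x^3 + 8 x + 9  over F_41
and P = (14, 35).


Compute successive multiples of P until we hit O:
  1P = (14, 35)
  2P = (38, 9)
  3P = (40, 0)
  4P = (38, 32)
  5P = (14, 6)
  6P = O

ord(P) = 6


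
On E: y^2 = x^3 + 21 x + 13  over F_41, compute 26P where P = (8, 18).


k = 26 = 11010_2 (binary, LSB first: 01011)
Double-and-add from P = (8, 18):
  bit 0 = 0: acc unchanged = O
  bit 1 = 1: acc = O + (21, 11) = (21, 11)
  bit 2 = 0: acc unchanged = (21, 11)
  bit 3 = 1: acc = (21, 11) + (3, 12) = (27, 3)
  bit 4 = 1: acc = (27, 3) + (39, 39) = (25, 3)

26P = (25, 3)


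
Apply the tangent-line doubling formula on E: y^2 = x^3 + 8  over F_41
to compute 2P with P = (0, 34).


Doubling: s = (3 x1^2 + a) / (2 y1)
s = (3*0^2 + 0) / (2*34) mod 41 = 0
x3 = s^2 - 2 x1 mod 41 = 0^2 - 2*0 = 0
y3 = s (x1 - x3) - y1 mod 41 = 0 * (0 - 0) - 34 = 7

2P = (0, 7)


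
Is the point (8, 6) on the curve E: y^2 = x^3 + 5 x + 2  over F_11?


Check whether y^2 = x^3 + 5 x + 2 (mod 11) for (x, y) = (8, 6).
LHS: y^2 = 6^2 mod 11 = 3
RHS: x^3 + 5 x + 2 = 8^3 + 5*8 + 2 mod 11 = 4
LHS != RHS

No, not on the curve


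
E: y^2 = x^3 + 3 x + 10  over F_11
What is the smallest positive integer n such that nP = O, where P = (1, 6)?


Compute successive multiples of P until we hit O:
  1P = (1, 6)
  2P = (1, 5)
  3P = O

ord(P) = 3


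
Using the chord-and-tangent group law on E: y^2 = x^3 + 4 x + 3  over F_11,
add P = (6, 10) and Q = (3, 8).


P != Q, so use the chord formula.
s = (y2 - y1) / (x2 - x1) = (9) / (8) mod 11 = 8
x3 = s^2 - x1 - x2 mod 11 = 8^2 - 6 - 3 = 0
y3 = s (x1 - x3) - y1 mod 11 = 8 * (6 - 0) - 10 = 5

P + Q = (0, 5)


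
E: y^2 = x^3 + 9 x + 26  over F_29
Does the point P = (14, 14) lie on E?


Check whether y^2 = x^3 + 9 x + 26 (mod 29) for (x, y) = (14, 14).
LHS: y^2 = 14^2 mod 29 = 22
RHS: x^3 + 9 x + 26 = 14^3 + 9*14 + 26 mod 29 = 25
LHS != RHS

No, not on the curve


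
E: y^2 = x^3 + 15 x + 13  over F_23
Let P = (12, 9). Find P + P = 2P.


Doubling: s = (3 x1^2 + a) / (2 y1)
s = (3*12^2 + 15) / (2*9) mod 23 = 21
x3 = s^2 - 2 x1 mod 23 = 21^2 - 2*12 = 3
y3 = s (x1 - x3) - y1 mod 23 = 21 * (12 - 3) - 9 = 19

2P = (3, 19)


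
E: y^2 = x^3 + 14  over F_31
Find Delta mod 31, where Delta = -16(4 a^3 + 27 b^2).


4 a^3 + 27 b^2 = 4*0^3 + 27*14^2 = 0 + 5292 = 5292
Delta = -16 * (5292) = -84672
Delta mod 31 = 20

Delta = 20 (mod 31)


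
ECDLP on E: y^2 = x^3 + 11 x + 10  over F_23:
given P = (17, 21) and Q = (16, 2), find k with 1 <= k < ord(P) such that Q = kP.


Enumerate multiples of P until we hit Q = (16, 2):
  1P = (17, 21)
  2P = (13, 21)
  3P = (16, 2)
Match found at i = 3.

k = 3


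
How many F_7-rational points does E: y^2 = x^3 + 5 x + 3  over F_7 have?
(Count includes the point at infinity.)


For each x in F_7, count y with y^2 = x^3 + 5 x + 3 mod 7:
  x = 1: RHS = 2, y in [3, 4]  -> 2 point(s)
  x = 2: RHS = 0, y in [0]  -> 1 point(s)
  x = 6: RHS = 4, y in [2, 5]  -> 2 point(s)
Affine points: 5. Add the point at infinity: total = 6.

#E(F_7) = 6


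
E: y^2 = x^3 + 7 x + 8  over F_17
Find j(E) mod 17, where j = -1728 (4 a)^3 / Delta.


Delta = -16(4 a^3 + 27 b^2) mod 17 = 6
-1728 * (4 a)^3 = -1728 * (4*7)^3 mod 17 = 13
j = 13 * 6^(-1) mod 17 = 5

j = 5 (mod 17)


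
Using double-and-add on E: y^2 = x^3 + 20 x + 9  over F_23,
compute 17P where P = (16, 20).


k = 17 = 10001_2 (binary, LSB first: 10001)
Double-and-add from P = (16, 20):
  bit 0 = 1: acc = O + (16, 20) = (16, 20)
  bit 1 = 0: acc unchanged = (16, 20)
  bit 2 = 0: acc unchanged = (16, 20)
  bit 3 = 0: acc unchanged = (16, 20)
  bit 4 = 1: acc = (16, 20) + (19, 7) = (17, 15)

17P = (17, 15)


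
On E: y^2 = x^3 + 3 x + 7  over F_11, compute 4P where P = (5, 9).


k = 4 = 100_2 (binary, LSB first: 001)
Double-and-add from P = (5, 9):
  bit 0 = 0: acc unchanged = O
  bit 1 = 0: acc unchanged = O
  bit 2 = 1: acc = O + (5, 2) = (5, 2)

4P = (5, 2)


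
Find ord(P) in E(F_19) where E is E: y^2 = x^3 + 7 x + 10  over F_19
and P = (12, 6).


Compute successive multiples of P until we hit O:
  1P = (12, 6)
  2P = (4, 8)
  3P = (9, 17)
  4P = (3, 18)
  5P = (10, 4)
  6P = (17, 8)
  7P = (16, 0)
  8P = (17, 11)
  ... (continuing to 14P)
  14P = O

ord(P) = 14


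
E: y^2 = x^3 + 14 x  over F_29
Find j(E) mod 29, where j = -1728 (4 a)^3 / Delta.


Delta = -16(4 a^3 + 27 b^2) mod 29 = 8
-1728 * (4 a)^3 = -1728 * (4*14)^3 mod 29 = 20
j = 20 * 8^(-1) mod 29 = 17

j = 17 (mod 29)


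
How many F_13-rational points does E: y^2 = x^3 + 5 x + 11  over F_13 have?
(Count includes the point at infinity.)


For each x in F_13, count y with y^2 = x^3 + 5 x + 11 mod 13:
  x = 1: RHS = 4, y in [2, 11]  -> 2 point(s)
  x = 2: RHS = 3, y in [4, 9]  -> 2 point(s)
  x = 3: RHS = 1, y in [1, 12]  -> 2 point(s)
  x = 4: RHS = 4, y in [2, 11]  -> 2 point(s)
  x = 6: RHS = 10, y in [6, 7]  -> 2 point(s)
  x = 7: RHS = 12, y in [5, 8]  -> 2 point(s)
  x = 8: RHS = 4, y in [2, 11]  -> 2 point(s)
Affine points: 14. Add the point at infinity: total = 15.

#E(F_13) = 15


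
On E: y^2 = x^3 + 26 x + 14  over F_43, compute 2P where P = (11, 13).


Doubling: s = (3 x1^2 + a) / (2 y1)
s = (3*11^2 + 26) / (2*13) mod 43 = 10
x3 = s^2 - 2 x1 mod 43 = 10^2 - 2*11 = 35
y3 = s (x1 - x3) - y1 mod 43 = 10 * (11 - 35) - 13 = 5

2P = (35, 5)


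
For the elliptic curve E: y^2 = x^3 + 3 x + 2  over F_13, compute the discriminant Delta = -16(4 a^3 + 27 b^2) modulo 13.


4 a^3 + 27 b^2 = 4*3^3 + 27*2^2 = 108 + 108 = 216
Delta = -16 * (216) = -3456
Delta mod 13 = 2

Delta = 2 (mod 13)


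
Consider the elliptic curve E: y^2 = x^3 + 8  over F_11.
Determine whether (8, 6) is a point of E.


Check whether y^2 = x^3 + 0 x + 8 (mod 11) for (x, y) = (8, 6).
LHS: y^2 = 6^2 mod 11 = 3
RHS: x^3 + 0 x + 8 = 8^3 + 0*8 + 8 mod 11 = 3
LHS = RHS

Yes, on the curve


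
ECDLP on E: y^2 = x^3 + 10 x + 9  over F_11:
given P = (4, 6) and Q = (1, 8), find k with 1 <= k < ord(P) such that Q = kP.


Enumerate multiples of P until we hit Q = (1, 8):
  1P = (4, 6)
  2P = (1, 3)
  3P = (7, 2)
  4P = (3, 0)
  5P = (7, 9)
  6P = (1, 8)
Match found at i = 6.

k = 6


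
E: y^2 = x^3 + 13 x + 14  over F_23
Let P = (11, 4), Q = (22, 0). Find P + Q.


P != Q, so use the chord formula.
s = (y2 - y1) / (x2 - x1) = (19) / (11) mod 23 = 8
x3 = s^2 - x1 - x2 mod 23 = 8^2 - 11 - 22 = 8
y3 = s (x1 - x3) - y1 mod 23 = 8 * (11 - 8) - 4 = 20

P + Q = (8, 20)


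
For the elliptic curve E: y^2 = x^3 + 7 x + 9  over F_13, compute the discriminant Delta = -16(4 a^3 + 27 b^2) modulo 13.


4 a^3 + 27 b^2 = 4*7^3 + 27*9^2 = 1372 + 2187 = 3559
Delta = -16 * (3559) = -56944
Delta mod 13 = 9

Delta = 9 (mod 13)


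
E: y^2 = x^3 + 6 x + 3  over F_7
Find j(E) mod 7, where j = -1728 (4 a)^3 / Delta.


Delta = -16(4 a^3 + 27 b^2) mod 7 = 5
-1728 * (4 a)^3 = -1728 * (4*6)^3 mod 7 = 6
j = 6 * 5^(-1) mod 7 = 4

j = 4 (mod 7)


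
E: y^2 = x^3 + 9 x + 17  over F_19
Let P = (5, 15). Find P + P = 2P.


Doubling: s = (3 x1^2 + a) / (2 y1)
s = (3*5^2 + 9) / (2*15) mod 19 = 18
x3 = s^2 - 2 x1 mod 19 = 18^2 - 2*5 = 10
y3 = s (x1 - x3) - y1 mod 19 = 18 * (5 - 10) - 15 = 9

2P = (10, 9)


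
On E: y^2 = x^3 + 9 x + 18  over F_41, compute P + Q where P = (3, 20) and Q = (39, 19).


P != Q, so use the chord formula.
s = (y2 - y1) / (x2 - x1) = (40) / (36) mod 41 = 33
x3 = s^2 - x1 - x2 mod 41 = 33^2 - 3 - 39 = 22
y3 = s (x1 - x3) - y1 mod 41 = 33 * (3 - 22) - 20 = 9

P + Q = (22, 9)


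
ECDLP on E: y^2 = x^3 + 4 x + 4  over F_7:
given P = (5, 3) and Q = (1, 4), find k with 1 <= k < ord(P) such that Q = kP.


Enumerate multiples of P until we hit Q = (1, 4):
  1P = (5, 3)
  2P = (1, 3)
  3P = (1, 4)
Match found at i = 3.

k = 3


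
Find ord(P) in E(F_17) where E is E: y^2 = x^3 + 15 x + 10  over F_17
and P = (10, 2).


Compute successive multiples of P until we hit O:
  1P = (10, 2)
  2P = (1, 14)
  3P = (4, 7)
  4P = (7, 4)
  5P = (8, 8)
  6P = (8, 9)
  7P = (7, 13)
  8P = (4, 10)
  ... (continuing to 11P)
  11P = O

ord(P) = 11


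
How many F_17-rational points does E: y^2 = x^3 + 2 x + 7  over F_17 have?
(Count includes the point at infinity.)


For each x in F_17, count y with y^2 = x^3 + 2 x + 7 mod 17:
  x = 2: RHS = 2, y in [6, 11]  -> 2 point(s)
  x = 8: RHS = 8, y in [5, 12]  -> 2 point(s)
  x = 11: RHS = 0, y in [0]  -> 1 point(s)
  x = 12: RHS = 8, y in [5, 12]  -> 2 point(s)
  x = 14: RHS = 8, y in [5, 12]  -> 2 point(s)
  x = 16: RHS = 4, y in [2, 15]  -> 2 point(s)
Affine points: 11. Add the point at infinity: total = 12.

#E(F_17) = 12


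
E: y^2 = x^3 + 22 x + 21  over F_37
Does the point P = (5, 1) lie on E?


Check whether y^2 = x^3 + 22 x + 21 (mod 37) for (x, y) = (5, 1).
LHS: y^2 = 1^2 mod 37 = 1
RHS: x^3 + 22 x + 21 = 5^3 + 22*5 + 21 mod 37 = 34
LHS != RHS

No, not on the curve


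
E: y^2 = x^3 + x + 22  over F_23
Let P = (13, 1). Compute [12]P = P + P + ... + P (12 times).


k = 12 = 1100_2 (binary, LSB first: 0011)
Double-and-add from P = (13, 1):
  bit 0 = 0: acc unchanged = O
  bit 1 = 0: acc unchanged = O
  bit 2 = 1: acc = O + (8, 6) = (8, 6)
  bit 3 = 1: acc = (8, 6) + (9, 22) = (9, 1)

12P = (9, 1)


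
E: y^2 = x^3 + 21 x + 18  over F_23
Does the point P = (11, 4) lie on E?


Check whether y^2 = x^3 + 21 x + 18 (mod 23) for (x, y) = (11, 4).
LHS: y^2 = 4^2 mod 23 = 16
RHS: x^3 + 21 x + 18 = 11^3 + 21*11 + 18 mod 23 = 16
LHS = RHS

Yes, on the curve


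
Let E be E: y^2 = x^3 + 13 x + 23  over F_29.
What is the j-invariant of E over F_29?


Delta = -16(4 a^3 + 27 b^2) mod 29 = 5
-1728 * (4 a)^3 = -1728 * (4*13)^3 mod 29 = 18
j = 18 * 5^(-1) mod 29 = 21

j = 21 (mod 29)


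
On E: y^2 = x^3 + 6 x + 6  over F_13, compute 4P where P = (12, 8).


k = 4 = 100_2 (binary, LSB first: 001)
Double-and-add from P = (12, 8):
  bit 0 = 0: acc unchanged = O
  bit 1 = 0: acc unchanged = O
  bit 2 = 1: acc = O + (1, 0) = (1, 0)

4P = (1, 0)


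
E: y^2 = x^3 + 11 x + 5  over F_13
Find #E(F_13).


For each x in F_13, count y with y^2 = x^3 + 11 x + 5 mod 13:
  x = 1: RHS = 4, y in [2, 11]  -> 2 point(s)
  x = 2: RHS = 9, y in [3, 10]  -> 2 point(s)
  x = 3: RHS = 0, y in [0]  -> 1 point(s)
  x = 4: RHS = 9, y in [3, 10]  -> 2 point(s)
  x = 5: RHS = 3, y in [4, 9]  -> 2 point(s)
  x = 6: RHS = 1, y in [1, 12]  -> 2 point(s)
  x = 7: RHS = 9, y in [3, 10]  -> 2 point(s)
  x = 9: RHS = 1, y in [1, 12]  -> 2 point(s)
  x = 10: RHS = 10, y in [6, 7]  -> 2 point(s)
  x = 11: RHS = 1, y in [1, 12]  -> 2 point(s)
Affine points: 19. Add the point at infinity: total = 20.

#E(F_13) = 20


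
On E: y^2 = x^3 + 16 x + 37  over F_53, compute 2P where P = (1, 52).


Doubling: s = (3 x1^2 + a) / (2 y1)
s = (3*1^2 + 16) / (2*52) mod 53 = 17
x3 = s^2 - 2 x1 mod 53 = 17^2 - 2*1 = 22
y3 = s (x1 - x3) - y1 mod 53 = 17 * (1 - 22) - 52 = 15

2P = (22, 15)


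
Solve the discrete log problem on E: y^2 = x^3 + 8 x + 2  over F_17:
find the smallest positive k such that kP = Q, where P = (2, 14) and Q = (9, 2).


Enumerate multiples of P until we hit Q = (9, 2):
  1P = (2, 14)
  2P = (9, 15)
  3P = (14, 11)
  4P = (0, 11)
  5P = (13, 12)
  6P = (4, 8)
  7P = (3, 6)
  8P = (8, 0)
  9P = (3, 11)
  10P = (4, 9)
  11P = (13, 5)
  12P = (0, 6)
  13P = (14, 6)
  14P = (9, 2)
Match found at i = 14.

k = 14


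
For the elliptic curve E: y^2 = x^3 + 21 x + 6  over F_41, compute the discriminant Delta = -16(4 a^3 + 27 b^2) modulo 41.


4 a^3 + 27 b^2 = 4*21^3 + 27*6^2 = 37044 + 972 = 38016
Delta = -16 * (38016) = -608256
Delta mod 41 = 20

Delta = 20 (mod 41)


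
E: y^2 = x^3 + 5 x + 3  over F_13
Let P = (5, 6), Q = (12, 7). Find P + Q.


P != Q, so use the chord formula.
s = (y2 - y1) / (x2 - x1) = (1) / (7) mod 13 = 2
x3 = s^2 - x1 - x2 mod 13 = 2^2 - 5 - 12 = 0
y3 = s (x1 - x3) - y1 mod 13 = 2 * (5 - 0) - 6 = 4

P + Q = (0, 4)


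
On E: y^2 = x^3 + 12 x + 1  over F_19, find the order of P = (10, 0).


Compute successive multiples of P until we hit O:
  1P = (10, 0)
  2P = O

ord(P) = 2


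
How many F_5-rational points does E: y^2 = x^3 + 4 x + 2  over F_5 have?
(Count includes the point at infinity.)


For each x in F_5, count y with y^2 = x^3 + 4 x + 2 mod 5:
  x = 3: RHS = 1, y in [1, 4]  -> 2 point(s)
Affine points: 2. Add the point at infinity: total = 3.

#E(F_5) = 3


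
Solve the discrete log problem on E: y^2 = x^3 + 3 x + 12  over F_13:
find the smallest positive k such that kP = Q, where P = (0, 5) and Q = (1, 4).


Enumerate multiples of P until we hit Q = (1, 4):
  1P = (0, 5)
  2P = (1, 9)
  3P = (2, 0)
  4P = (1, 4)
Match found at i = 4.

k = 4


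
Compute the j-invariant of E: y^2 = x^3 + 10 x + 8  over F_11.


Delta = -16(4 a^3 + 27 b^2) mod 11 = 4
-1728 * (4 a)^3 = -1728 * (4*10)^3 mod 11 = 9
j = 9 * 4^(-1) mod 11 = 5

j = 5 (mod 11)


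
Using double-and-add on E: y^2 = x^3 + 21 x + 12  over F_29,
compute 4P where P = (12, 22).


k = 4 = 100_2 (binary, LSB first: 001)
Double-and-add from P = (12, 22):
  bit 0 = 0: acc unchanged = O
  bit 1 = 0: acc unchanged = O
  bit 2 = 1: acc = O + (17, 2) = (17, 2)

4P = (17, 2)


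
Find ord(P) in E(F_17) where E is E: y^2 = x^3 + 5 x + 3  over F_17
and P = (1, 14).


Compute successive multiples of P until we hit O:
  1P = (1, 14)
  2P = (13, 2)
  3P = (4, 6)
  4P = (4, 11)
  5P = (13, 15)
  6P = (1, 3)
  7P = O

ord(P) = 7


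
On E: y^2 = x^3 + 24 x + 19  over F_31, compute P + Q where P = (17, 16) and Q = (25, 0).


P != Q, so use the chord formula.
s = (y2 - y1) / (x2 - x1) = (15) / (8) mod 31 = 29
x3 = s^2 - x1 - x2 mod 31 = 29^2 - 17 - 25 = 24
y3 = s (x1 - x3) - y1 mod 31 = 29 * (17 - 24) - 16 = 29

P + Q = (24, 29)


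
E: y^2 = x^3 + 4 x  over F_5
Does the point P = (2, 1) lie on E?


Check whether y^2 = x^3 + 4 x + 0 (mod 5) for (x, y) = (2, 1).
LHS: y^2 = 1^2 mod 5 = 1
RHS: x^3 + 4 x + 0 = 2^3 + 4*2 + 0 mod 5 = 1
LHS = RHS

Yes, on the curve


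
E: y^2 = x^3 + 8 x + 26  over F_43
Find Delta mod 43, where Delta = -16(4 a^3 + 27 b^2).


4 a^3 + 27 b^2 = 4*8^3 + 27*26^2 = 2048 + 18252 = 20300
Delta = -16 * (20300) = -324800
Delta mod 43 = 22

Delta = 22 (mod 43)


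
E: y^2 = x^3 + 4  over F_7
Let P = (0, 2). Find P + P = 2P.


Doubling: s = (3 x1^2 + a) / (2 y1)
s = (3*0^2 + 0) / (2*2) mod 7 = 0
x3 = s^2 - 2 x1 mod 7 = 0^2 - 2*0 = 0
y3 = s (x1 - x3) - y1 mod 7 = 0 * (0 - 0) - 2 = 5

2P = (0, 5)


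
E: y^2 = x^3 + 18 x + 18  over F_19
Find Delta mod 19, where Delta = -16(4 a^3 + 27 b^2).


4 a^3 + 27 b^2 = 4*18^3 + 27*18^2 = 23328 + 8748 = 32076
Delta = -16 * (32076) = -513216
Delta mod 19 = 12

Delta = 12 (mod 19)


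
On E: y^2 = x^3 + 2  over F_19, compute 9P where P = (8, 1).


k = 9 = 1001_2 (binary, LSB first: 1001)
Double-and-add from P = (8, 1):
  bit 0 = 1: acc = O + (8, 1) = (8, 1)
  bit 1 = 0: acc unchanged = (8, 1)
  bit 2 = 0: acc unchanged = (8, 1)
  bit 3 = 1: acc = (8, 1) + (9, 16) = (18, 1)

9P = (18, 1)


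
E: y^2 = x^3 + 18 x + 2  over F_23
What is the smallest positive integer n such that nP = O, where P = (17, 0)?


Compute successive multiples of P until we hit O:
  1P = (17, 0)
  2P = O

ord(P) = 2


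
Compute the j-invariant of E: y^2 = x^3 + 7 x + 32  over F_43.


Delta = -16(4 a^3 + 27 b^2) mod 43 = 37
-1728 * (4 a)^3 = -1728 * (4*7)^3 mod 43 = 39
j = 39 * 37^(-1) mod 43 = 15

j = 15 (mod 43)


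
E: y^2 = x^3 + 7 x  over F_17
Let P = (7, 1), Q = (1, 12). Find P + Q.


P != Q, so use the chord formula.
s = (y2 - y1) / (x2 - x1) = (11) / (11) mod 17 = 1
x3 = s^2 - x1 - x2 mod 17 = 1^2 - 7 - 1 = 10
y3 = s (x1 - x3) - y1 mod 17 = 1 * (7 - 10) - 1 = 13

P + Q = (10, 13)


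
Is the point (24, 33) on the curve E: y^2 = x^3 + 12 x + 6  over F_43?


Check whether y^2 = x^3 + 12 x + 6 (mod 43) for (x, y) = (24, 33).
LHS: y^2 = 33^2 mod 43 = 14
RHS: x^3 + 12 x + 6 = 24^3 + 12*24 + 6 mod 43 = 14
LHS = RHS

Yes, on the curve


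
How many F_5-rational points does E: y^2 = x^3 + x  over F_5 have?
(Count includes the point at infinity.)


For each x in F_5, count y with y^2 = x^3 + 1 x + 0 mod 5:
  x = 0: RHS = 0, y in [0]  -> 1 point(s)
  x = 2: RHS = 0, y in [0]  -> 1 point(s)
  x = 3: RHS = 0, y in [0]  -> 1 point(s)
Affine points: 3. Add the point at infinity: total = 4.

#E(F_5) = 4


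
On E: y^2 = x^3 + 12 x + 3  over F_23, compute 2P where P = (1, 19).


Doubling: s = (3 x1^2 + a) / (2 y1)
s = (3*1^2 + 12) / (2*19) mod 23 = 1
x3 = s^2 - 2 x1 mod 23 = 1^2 - 2*1 = 22
y3 = s (x1 - x3) - y1 mod 23 = 1 * (1 - 22) - 19 = 6

2P = (22, 6)


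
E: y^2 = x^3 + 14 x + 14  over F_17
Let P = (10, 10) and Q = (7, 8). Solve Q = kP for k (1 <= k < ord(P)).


Enumerate multiples of P until we hit Q = (7, 8):
  1P = (10, 10)
  2P = (6, 12)
  3P = (14, 9)
  4P = (9, 11)
  5P = (16, 13)
  6P = (4, 10)
  7P = (3, 7)
  8P = (8, 3)
  9P = (7, 9)
  10P = (2, 4)
  11P = (13, 9)
  12P = (13, 8)
  13P = (2, 13)
  14P = (7, 8)
Match found at i = 14.

k = 14


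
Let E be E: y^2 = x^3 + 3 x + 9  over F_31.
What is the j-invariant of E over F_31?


Delta = -16(4 a^3 + 27 b^2) mod 31 = 15
-1728 * (4 a)^3 = -1728 * (4*3)^3 mod 31 = 29
j = 29 * 15^(-1) mod 31 = 4

j = 4 (mod 31)


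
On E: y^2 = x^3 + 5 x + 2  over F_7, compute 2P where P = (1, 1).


Doubling: s = (3 x1^2 + a) / (2 y1)
s = (3*1^2 + 5) / (2*1) mod 7 = 4
x3 = s^2 - 2 x1 mod 7 = 4^2 - 2*1 = 0
y3 = s (x1 - x3) - y1 mod 7 = 4 * (1 - 0) - 1 = 3

2P = (0, 3)


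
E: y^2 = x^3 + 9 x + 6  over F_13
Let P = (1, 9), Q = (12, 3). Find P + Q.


P != Q, so use the chord formula.
s = (y2 - y1) / (x2 - x1) = (7) / (11) mod 13 = 3
x3 = s^2 - x1 - x2 mod 13 = 3^2 - 1 - 12 = 9
y3 = s (x1 - x3) - y1 mod 13 = 3 * (1 - 9) - 9 = 6

P + Q = (9, 6)


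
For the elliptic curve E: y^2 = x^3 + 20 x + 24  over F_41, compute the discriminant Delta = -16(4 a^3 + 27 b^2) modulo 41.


4 a^3 + 27 b^2 = 4*20^3 + 27*24^2 = 32000 + 15552 = 47552
Delta = -16 * (47552) = -760832
Delta mod 41 = 5

Delta = 5 (mod 41)


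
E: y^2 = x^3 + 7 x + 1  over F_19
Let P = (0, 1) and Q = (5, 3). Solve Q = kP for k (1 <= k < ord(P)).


Enumerate multiples of P until we hit Q = (5, 3):
  1P = (0, 1)
  2P = (17, 6)
  3P = (13, 3)
  4P = (4, 13)
  5P = (5, 3)
Match found at i = 5.

k = 5


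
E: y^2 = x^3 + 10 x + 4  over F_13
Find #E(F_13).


For each x in F_13, count y with y^2 = x^3 + 10 x + 4 mod 13:
  x = 0: RHS = 4, y in [2, 11]  -> 2 point(s)
  x = 3: RHS = 9, y in [3, 10]  -> 2 point(s)
  x = 4: RHS = 4, y in [2, 11]  -> 2 point(s)
  x = 5: RHS = 10, y in [6, 7]  -> 2 point(s)
  x = 7: RHS = 1, y in [1, 12]  -> 2 point(s)
  x = 9: RHS = 4, y in [2, 11]  -> 2 point(s)
  x = 10: RHS = 12, y in [5, 8]  -> 2 point(s)
Affine points: 14. Add the point at infinity: total = 15.

#E(F_13) = 15


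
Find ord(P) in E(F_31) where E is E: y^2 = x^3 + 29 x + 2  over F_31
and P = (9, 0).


Compute successive multiples of P until we hit O:
  1P = (9, 0)
  2P = O

ord(P) = 2


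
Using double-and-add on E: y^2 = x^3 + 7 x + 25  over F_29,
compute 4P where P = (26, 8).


k = 4 = 100_2 (binary, LSB first: 001)
Double-and-add from P = (26, 8):
  bit 0 = 0: acc unchanged = O
  bit 1 = 0: acc unchanged = O
  bit 2 = 1: acc = O + (26, 21) = (26, 21)

4P = (26, 21)


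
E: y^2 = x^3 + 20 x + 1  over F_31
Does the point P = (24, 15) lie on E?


Check whether y^2 = x^3 + 20 x + 1 (mod 31) for (x, y) = (24, 15).
LHS: y^2 = 15^2 mod 31 = 8
RHS: x^3 + 20 x + 1 = 24^3 + 20*24 + 1 mod 31 = 14
LHS != RHS

No, not on the curve


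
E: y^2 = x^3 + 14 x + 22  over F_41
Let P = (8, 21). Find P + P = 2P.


Doubling: s = (3 x1^2 + a) / (2 y1)
s = (3*8^2 + 14) / (2*21) mod 41 = 1
x3 = s^2 - 2 x1 mod 41 = 1^2 - 2*8 = 26
y3 = s (x1 - x3) - y1 mod 41 = 1 * (8 - 26) - 21 = 2

2P = (26, 2)


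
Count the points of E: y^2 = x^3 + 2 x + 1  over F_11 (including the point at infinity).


For each x in F_11, count y with y^2 = x^3 + 2 x + 1 mod 11:
  x = 0: RHS = 1, y in [1, 10]  -> 2 point(s)
  x = 1: RHS = 4, y in [2, 9]  -> 2 point(s)
  x = 3: RHS = 1, y in [1, 10]  -> 2 point(s)
  x = 5: RHS = 4, y in [2, 9]  -> 2 point(s)
  x = 6: RHS = 9, y in [3, 8]  -> 2 point(s)
  x = 8: RHS = 1, y in [1, 10]  -> 2 point(s)
  x = 9: RHS = 0, y in [0]  -> 1 point(s)
  x = 10: RHS = 9, y in [3, 8]  -> 2 point(s)
Affine points: 15. Add the point at infinity: total = 16.

#E(F_11) = 16


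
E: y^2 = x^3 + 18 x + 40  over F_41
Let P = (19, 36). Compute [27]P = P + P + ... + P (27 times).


k = 27 = 11011_2 (binary, LSB first: 11011)
Double-and-add from P = (19, 36):
  bit 0 = 1: acc = O + (19, 36) = (19, 36)
  bit 1 = 1: acc = (19, 36) + (5, 38) = (12, 4)
  bit 2 = 0: acc unchanged = (12, 4)
  bit 3 = 1: acc = (12, 4) + (2, 24) = (31, 34)
  bit 4 = 1: acc = (31, 34) + (6, 35) = (0, 32)

27P = (0, 32)


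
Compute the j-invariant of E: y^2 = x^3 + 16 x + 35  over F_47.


Delta = -16(4 a^3 + 27 b^2) mod 47 = 42
-1728 * (4 a)^3 = -1728 * (4*16)^3 mod 47 = 40
j = 40 * 42^(-1) mod 47 = 39

j = 39 (mod 47)


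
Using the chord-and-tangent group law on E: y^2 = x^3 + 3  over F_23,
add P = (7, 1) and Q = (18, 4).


P != Q, so use the chord formula.
s = (y2 - y1) / (x2 - x1) = (3) / (11) mod 23 = 17
x3 = s^2 - x1 - x2 mod 23 = 17^2 - 7 - 18 = 11
y3 = s (x1 - x3) - y1 mod 23 = 17 * (7 - 11) - 1 = 0

P + Q = (11, 0)


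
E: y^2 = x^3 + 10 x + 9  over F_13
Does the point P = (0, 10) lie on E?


Check whether y^2 = x^3 + 10 x + 9 (mod 13) for (x, y) = (0, 10).
LHS: y^2 = 10^2 mod 13 = 9
RHS: x^3 + 10 x + 9 = 0^3 + 10*0 + 9 mod 13 = 9
LHS = RHS

Yes, on the curve


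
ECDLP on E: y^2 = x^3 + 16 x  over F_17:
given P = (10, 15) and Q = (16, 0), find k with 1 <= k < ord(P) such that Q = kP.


Enumerate multiples of P until we hit Q = (16, 0):
  1P = (10, 15)
  2P = (16, 0)
Match found at i = 2.

k = 2


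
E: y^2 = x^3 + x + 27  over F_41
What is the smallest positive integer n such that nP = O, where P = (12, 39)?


Compute successive multiples of P until we hit O:
  1P = (12, 39)
  2P = (27, 37)
  3P = (35, 16)
  4P = (36, 26)
  5P = (16, 11)
  6P = (21, 24)
  7P = (29, 3)
  8P = (33, 32)
  ... (continuing to 22P)
  22P = O

ord(P) = 22


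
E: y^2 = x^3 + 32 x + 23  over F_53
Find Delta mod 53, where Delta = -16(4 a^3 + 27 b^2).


4 a^3 + 27 b^2 = 4*32^3 + 27*23^2 = 131072 + 14283 = 145355
Delta = -16 * (145355) = -2325680
Delta mod 53 = 13

Delta = 13 (mod 53)


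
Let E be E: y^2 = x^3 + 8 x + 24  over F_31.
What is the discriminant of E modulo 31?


4 a^3 + 27 b^2 = 4*8^3 + 27*24^2 = 2048 + 15552 = 17600
Delta = -16 * (17600) = -281600
Delta mod 31 = 4

Delta = 4 (mod 31)


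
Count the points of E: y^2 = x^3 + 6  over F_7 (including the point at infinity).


For each x in F_7, count y with y^2 = x^3 + 0 x + 6 mod 7:
  x = 1: RHS = 0, y in [0]  -> 1 point(s)
  x = 2: RHS = 0, y in [0]  -> 1 point(s)
  x = 4: RHS = 0, y in [0]  -> 1 point(s)
Affine points: 3. Add the point at infinity: total = 4.

#E(F_7) = 4


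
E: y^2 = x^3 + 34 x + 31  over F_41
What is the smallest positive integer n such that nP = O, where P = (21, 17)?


Compute successive multiples of P until we hit O:
  1P = (21, 17)
  2P = (1, 36)
  3P = (28, 4)
  4P = (8, 35)
  5P = (3, 18)
  6P = (27, 38)
  7P = (36, 33)
  8P = (5, 11)
  ... (continuing to 22P)
  22P = O

ord(P) = 22


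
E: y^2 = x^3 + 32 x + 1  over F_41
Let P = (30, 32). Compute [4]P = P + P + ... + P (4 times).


k = 4 = 100_2 (binary, LSB first: 001)
Double-and-add from P = (30, 32):
  bit 0 = 0: acc unchanged = O
  bit 1 = 0: acc unchanged = O
  bit 2 = 1: acc = O + (30, 9) = (30, 9)

4P = (30, 9)


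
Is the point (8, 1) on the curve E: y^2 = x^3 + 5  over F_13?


Check whether y^2 = x^3 + 0 x + 5 (mod 13) for (x, y) = (8, 1).
LHS: y^2 = 1^2 mod 13 = 1
RHS: x^3 + 0 x + 5 = 8^3 + 0*8 + 5 mod 13 = 10
LHS != RHS

No, not on the curve


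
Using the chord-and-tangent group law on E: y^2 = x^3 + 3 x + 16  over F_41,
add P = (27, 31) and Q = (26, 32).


P != Q, so use the chord formula.
s = (y2 - y1) / (x2 - x1) = (1) / (40) mod 41 = 40
x3 = s^2 - x1 - x2 mod 41 = 40^2 - 27 - 26 = 30
y3 = s (x1 - x3) - y1 mod 41 = 40 * (27 - 30) - 31 = 13

P + Q = (30, 13)


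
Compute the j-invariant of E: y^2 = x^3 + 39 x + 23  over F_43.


Delta = -16(4 a^3 + 27 b^2) mod 43 = 28
-1728 * (4 a)^3 = -1728 * (4*39)^3 mod 43 = 2
j = 2 * 28^(-1) mod 43 = 40

j = 40 (mod 43)


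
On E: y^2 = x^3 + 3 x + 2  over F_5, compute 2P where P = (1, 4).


Doubling: s = (3 x1^2 + a) / (2 y1)
s = (3*1^2 + 3) / (2*4) mod 5 = 2
x3 = s^2 - 2 x1 mod 5 = 2^2 - 2*1 = 2
y3 = s (x1 - x3) - y1 mod 5 = 2 * (1 - 2) - 4 = 4

2P = (2, 4)


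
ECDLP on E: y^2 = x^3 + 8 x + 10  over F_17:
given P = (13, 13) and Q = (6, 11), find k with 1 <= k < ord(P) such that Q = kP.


Enumerate multiples of P until we hit Q = (6, 11):
  1P = (13, 13)
  2P = (6, 6)
  3P = (16, 1)
  4P = (4, 2)
  5P = (8, 12)
  6P = (11, 1)
  7P = (12, 10)
  8P = (1, 6)
  9P = (7, 16)
  10P = (10, 11)
  11P = (2, 0)
  12P = (10, 6)
  13P = (7, 1)
  14P = (1, 11)
  15P = (12, 7)
  16P = (11, 16)
  17P = (8, 5)
  18P = (4, 15)
  19P = (16, 16)
  20P = (6, 11)
Match found at i = 20.

k = 20


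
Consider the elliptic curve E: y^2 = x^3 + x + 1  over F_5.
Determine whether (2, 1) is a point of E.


Check whether y^2 = x^3 + 1 x + 1 (mod 5) for (x, y) = (2, 1).
LHS: y^2 = 1^2 mod 5 = 1
RHS: x^3 + 1 x + 1 = 2^3 + 1*2 + 1 mod 5 = 1
LHS = RHS

Yes, on the curve


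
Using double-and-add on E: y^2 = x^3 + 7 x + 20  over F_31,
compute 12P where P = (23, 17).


k = 12 = 1100_2 (binary, LSB first: 0011)
Double-and-add from P = (23, 17):
  bit 0 = 0: acc unchanged = O
  bit 1 = 0: acc unchanged = O
  bit 2 = 1: acc = O + (7, 3) = (7, 3)
  bit 3 = 1: acc = (7, 3) + (11, 8) = (1, 20)

12P = (1, 20)


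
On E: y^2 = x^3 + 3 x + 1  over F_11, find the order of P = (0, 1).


Compute successive multiples of P until we hit O:
  1P = (0, 1)
  2P = (5, 8)
  3P = (4, 0)
  4P = (5, 3)
  5P = (0, 10)
  6P = O

ord(P) = 6


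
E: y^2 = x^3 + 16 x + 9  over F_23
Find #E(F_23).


For each x in F_23, count y with y^2 = x^3 + 16 x + 9 mod 23:
  x = 0: RHS = 9, y in [3, 20]  -> 2 point(s)
  x = 1: RHS = 3, y in [7, 16]  -> 2 point(s)
  x = 2: RHS = 3, y in [7, 16]  -> 2 point(s)
  x = 7: RHS = 4, y in [2, 21]  -> 2 point(s)
  x = 9: RHS = 8, y in [10, 13]  -> 2 point(s)
  x = 15: RHS = 13, y in [6, 17]  -> 2 point(s)
  x = 20: RHS = 3, y in [7, 16]  -> 2 point(s)
Affine points: 14. Add the point at infinity: total = 15.

#E(F_23) = 15


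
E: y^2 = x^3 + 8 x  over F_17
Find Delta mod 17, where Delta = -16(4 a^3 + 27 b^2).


4 a^3 + 27 b^2 = 4*8^3 + 27*0^2 = 2048 + 0 = 2048
Delta = -16 * (2048) = -32768
Delta mod 17 = 8

Delta = 8 (mod 17)


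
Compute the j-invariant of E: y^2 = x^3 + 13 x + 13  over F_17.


Delta = -16(4 a^3 + 27 b^2) mod 17 = 6
-1728 * (4 a)^3 = -1728 * (4*13)^3 mod 17 = 6
j = 6 * 6^(-1) mod 17 = 1

j = 1 (mod 17)


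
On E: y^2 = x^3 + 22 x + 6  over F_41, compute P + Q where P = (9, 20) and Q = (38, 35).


P != Q, so use the chord formula.
s = (y2 - y1) / (x2 - x1) = (15) / (29) mod 41 = 9
x3 = s^2 - x1 - x2 mod 41 = 9^2 - 9 - 38 = 34
y3 = s (x1 - x3) - y1 mod 41 = 9 * (9 - 34) - 20 = 1

P + Q = (34, 1)


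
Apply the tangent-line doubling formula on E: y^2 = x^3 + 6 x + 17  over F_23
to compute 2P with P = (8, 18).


Doubling: s = (3 x1^2 + a) / (2 y1)
s = (3*8^2 + 6) / (2*18) mod 23 = 17
x3 = s^2 - 2 x1 mod 23 = 17^2 - 2*8 = 20
y3 = s (x1 - x3) - y1 mod 23 = 17 * (8 - 20) - 18 = 8

2P = (20, 8)


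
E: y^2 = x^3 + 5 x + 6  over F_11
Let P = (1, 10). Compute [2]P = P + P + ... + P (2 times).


k = 2 = 10_2 (binary, LSB first: 01)
Double-and-add from P = (1, 10):
  bit 0 = 0: acc unchanged = O
  bit 1 = 1: acc = O + (3, 9) = (3, 9)

2P = (3, 9)


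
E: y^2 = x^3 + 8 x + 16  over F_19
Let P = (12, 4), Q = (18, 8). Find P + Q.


P != Q, so use the chord formula.
s = (y2 - y1) / (x2 - x1) = (4) / (6) mod 19 = 7
x3 = s^2 - x1 - x2 mod 19 = 7^2 - 12 - 18 = 0
y3 = s (x1 - x3) - y1 mod 19 = 7 * (12 - 0) - 4 = 4

P + Q = (0, 4)


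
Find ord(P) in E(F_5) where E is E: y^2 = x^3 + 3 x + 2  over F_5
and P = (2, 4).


Compute successive multiples of P until we hit O:
  1P = (2, 4)
  2P = (1, 1)
  3P = (1, 4)
  4P = (2, 1)
  5P = O

ord(P) = 5


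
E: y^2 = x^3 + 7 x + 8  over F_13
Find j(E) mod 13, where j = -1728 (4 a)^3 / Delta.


Delta = -16(4 a^3 + 27 b^2) mod 13 = 8
-1728 * (4 a)^3 = -1728 * (4*7)^3 mod 13 = 8
j = 8 * 8^(-1) mod 13 = 1

j = 1 (mod 13)


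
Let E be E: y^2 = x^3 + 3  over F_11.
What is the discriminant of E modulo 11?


4 a^3 + 27 b^2 = 4*0^3 + 27*3^2 = 0 + 243 = 243
Delta = -16 * (243) = -3888
Delta mod 11 = 6

Delta = 6 (mod 11)


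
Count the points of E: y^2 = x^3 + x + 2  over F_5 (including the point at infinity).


For each x in F_5, count y with y^2 = x^3 + 1 x + 2 mod 5:
  x = 1: RHS = 4, y in [2, 3]  -> 2 point(s)
  x = 4: RHS = 0, y in [0]  -> 1 point(s)
Affine points: 3. Add the point at infinity: total = 4.

#E(F_5) = 4


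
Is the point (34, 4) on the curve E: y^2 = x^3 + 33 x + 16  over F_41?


Check whether y^2 = x^3 + 33 x + 16 (mod 41) for (x, y) = (34, 4).
LHS: y^2 = 4^2 mod 41 = 16
RHS: x^3 + 33 x + 16 = 34^3 + 33*34 + 16 mod 41 = 16
LHS = RHS

Yes, on the curve


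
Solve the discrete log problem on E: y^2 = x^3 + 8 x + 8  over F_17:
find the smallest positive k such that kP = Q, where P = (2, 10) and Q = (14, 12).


Enumerate multiples of P until we hit Q = (14, 12):
  1P = (2, 10)
  2P = (14, 12)
Match found at i = 2.

k = 2


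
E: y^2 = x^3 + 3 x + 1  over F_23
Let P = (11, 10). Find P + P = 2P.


Doubling: s = (3 x1^2 + a) / (2 y1)
s = (3*11^2 + 3) / (2*10) mod 23 = 16
x3 = s^2 - 2 x1 mod 23 = 16^2 - 2*11 = 4
y3 = s (x1 - x3) - y1 mod 23 = 16 * (11 - 4) - 10 = 10

2P = (4, 10)


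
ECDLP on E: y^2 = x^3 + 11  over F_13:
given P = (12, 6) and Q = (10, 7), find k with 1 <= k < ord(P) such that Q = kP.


Enumerate multiples of P until we hit Q = (10, 7):
  1P = (12, 6)
  2P = (11, 4)
  3P = (7, 4)
  4P = (3, 8)
  5P = (8, 9)
  6P = (9, 8)
  7P = (4, 6)
  8P = (10, 7)
Match found at i = 8.

k = 8


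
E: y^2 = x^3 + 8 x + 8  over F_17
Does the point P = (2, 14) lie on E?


Check whether y^2 = x^3 + 8 x + 8 (mod 17) for (x, y) = (2, 14).
LHS: y^2 = 14^2 mod 17 = 9
RHS: x^3 + 8 x + 8 = 2^3 + 8*2 + 8 mod 17 = 15
LHS != RHS

No, not on the curve


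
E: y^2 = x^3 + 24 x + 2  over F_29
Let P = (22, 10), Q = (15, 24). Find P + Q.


P != Q, so use the chord formula.
s = (y2 - y1) / (x2 - x1) = (14) / (22) mod 29 = 27
x3 = s^2 - x1 - x2 mod 29 = 27^2 - 22 - 15 = 25
y3 = s (x1 - x3) - y1 mod 29 = 27 * (22 - 25) - 10 = 25

P + Q = (25, 25)


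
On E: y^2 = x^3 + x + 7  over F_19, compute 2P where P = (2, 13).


Doubling: s = (3 x1^2 + a) / (2 y1)
s = (3*2^2 + 1) / (2*13) mod 19 = 10
x3 = s^2 - 2 x1 mod 19 = 10^2 - 2*2 = 1
y3 = s (x1 - x3) - y1 mod 19 = 10 * (2 - 1) - 13 = 16

2P = (1, 16)


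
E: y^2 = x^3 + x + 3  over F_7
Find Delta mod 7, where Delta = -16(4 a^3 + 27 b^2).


4 a^3 + 27 b^2 = 4*1^3 + 27*3^2 = 4 + 243 = 247
Delta = -16 * (247) = -3952
Delta mod 7 = 3

Delta = 3 (mod 7)


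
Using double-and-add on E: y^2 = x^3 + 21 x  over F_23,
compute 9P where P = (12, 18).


k = 9 = 1001_2 (binary, LSB first: 1001)
Double-and-add from P = (12, 18):
  bit 0 = 1: acc = O + (12, 18) = (12, 18)
  bit 1 = 0: acc unchanged = (12, 18)
  bit 2 = 0: acc unchanged = (12, 18)
  bit 3 = 1: acc = (12, 18) + (13, 3) = (16, 19)

9P = (16, 19)


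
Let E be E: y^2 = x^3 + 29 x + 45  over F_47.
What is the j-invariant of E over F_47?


Delta = -16(4 a^3 + 27 b^2) mod 47 = 32
-1728 * (4 a)^3 = -1728 * (4*29)^3 mod 47 = 4
j = 4 * 32^(-1) mod 47 = 6

j = 6 (mod 47)


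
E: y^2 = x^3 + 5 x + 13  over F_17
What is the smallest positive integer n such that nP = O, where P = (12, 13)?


Compute successive multiples of P until we hit O:
  1P = (12, 13)
  2P = (8, 15)
  3P = (10, 3)
  4P = (3, 15)
  5P = (1, 11)
  6P = (6, 2)
  7P = (0, 9)
  8P = (7, 0)
  ... (continuing to 16P)
  16P = O

ord(P) = 16


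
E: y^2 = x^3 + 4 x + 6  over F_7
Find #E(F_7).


For each x in F_7, count y with y^2 = x^3 + 4 x + 6 mod 7:
  x = 1: RHS = 4, y in [2, 5]  -> 2 point(s)
  x = 2: RHS = 1, y in [1, 6]  -> 2 point(s)
  x = 4: RHS = 2, y in [3, 4]  -> 2 point(s)
  x = 5: RHS = 4, y in [2, 5]  -> 2 point(s)
  x = 6: RHS = 1, y in [1, 6]  -> 2 point(s)
Affine points: 10. Add the point at infinity: total = 11.

#E(F_7) = 11


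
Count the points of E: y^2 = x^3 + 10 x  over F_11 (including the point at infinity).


For each x in F_11, count y with y^2 = x^3 + 10 x + 0 mod 11:
  x = 0: RHS = 0, y in [0]  -> 1 point(s)
  x = 1: RHS = 0, y in [0]  -> 1 point(s)
  x = 4: RHS = 5, y in [4, 7]  -> 2 point(s)
  x = 6: RHS = 1, y in [1, 10]  -> 2 point(s)
  x = 8: RHS = 9, y in [3, 8]  -> 2 point(s)
  x = 9: RHS = 5, y in [4, 7]  -> 2 point(s)
  x = 10: RHS = 0, y in [0]  -> 1 point(s)
Affine points: 11. Add the point at infinity: total = 12.

#E(F_11) = 12


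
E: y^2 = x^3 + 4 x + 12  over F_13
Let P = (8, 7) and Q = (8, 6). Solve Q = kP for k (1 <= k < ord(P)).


Enumerate multiples of P until we hit Q = (8, 6):
  1P = (8, 7)
  2P = (11, 3)
  3P = (3, 8)
  4P = (1, 2)
  5P = (0, 8)
  6P = (4, 12)
  7P = (5, 12)
  8P = (10, 5)
  9P = (9, 7)
  10P = (9, 6)
  11P = (10, 8)
  12P = (5, 1)
  13P = (4, 1)
  14P = (0, 5)
  15P = (1, 11)
  16P = (3, 5)
  17P = (11, 10)
  18P = (8, 6)
Match found at i = 18.

k = 18


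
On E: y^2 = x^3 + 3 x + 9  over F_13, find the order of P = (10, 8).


Compute successive multiples of P until we hit O:
  1P = (10, 8)
  2P = (2, 7)
  3P = (0, 3)
  4P = (0, 10)
  5P = (2, 6)
  6P = (10, 5)
  7P = O

ord(P) = 7


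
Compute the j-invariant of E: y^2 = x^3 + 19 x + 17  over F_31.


Delta = -16(4 a^3 + 27 b^2) mod 31 = 4
-1728 * (4 a)^3 = -1728 * (4*19)^3 mod 31 = 4
j = 4 * 4^(-1) mod 31 = 1

j = 1 (mod 31)


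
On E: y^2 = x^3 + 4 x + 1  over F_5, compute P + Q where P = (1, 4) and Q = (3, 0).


P != Q, so use the chord formula.
s = (y2 - y1) / (x2 - x1) = (1) / (2) mod 5 = 3
x3 = s^2 - x1 - x2 mod 5 = 3^2 - 1 - 3 = 0
y3 = s (x1 - x3) - y1 mod 5 = 3 * (1 - 0) - 4 = 4

P + Q = (0, 4)


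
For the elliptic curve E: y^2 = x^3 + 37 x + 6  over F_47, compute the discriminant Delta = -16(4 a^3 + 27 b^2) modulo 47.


4 a^3 + 27 b^2 = 4*37^3 + 27*6^2 = 202612 + 972 = 203584
Delta = -16 * (203584) = -3257344
Delta mod 47 = 38

Delta = 38 (mod 47)
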